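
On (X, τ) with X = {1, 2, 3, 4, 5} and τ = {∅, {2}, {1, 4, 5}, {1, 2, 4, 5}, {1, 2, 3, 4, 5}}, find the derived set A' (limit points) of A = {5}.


A' = {1, 3, 4}

For each x ∈ X, list the open sets U ∈ τ with x ∈ U, then check whether U ∩ (A ∖ {x}) ≠ ∅ for every such U.
  x = 1: opens ∋ x are {1, 4, 5}, {1, 2, 4, 5}, {1, 2, 3, 4, 5}; each meets A ∖ {1}, so x IS a limit point.
  x = 2: open {2} ∋ x has {2} ∩ (A ∖ {2}) = ∅, so x is NOT a limit point.
  x = 3: opens ∋ x are {1, 2, 3, 4, 5}; each meets A ∖ {3}, so x IS a limit point.
  x = 4: opens ∋ x are {1, 4, 5}, {1, 2, 4, 5}, {1, 2, 3, 4, 5}; each meets A ∖ {4}, so x IS a limit point.
  x = 5: open {1, 4, 5} ∋ x has {1, 4, 5} ∩ (A ∖ {5}) = ∅, so x is NOT a limit point.
Collecting: A' = {1, 3, 4}.


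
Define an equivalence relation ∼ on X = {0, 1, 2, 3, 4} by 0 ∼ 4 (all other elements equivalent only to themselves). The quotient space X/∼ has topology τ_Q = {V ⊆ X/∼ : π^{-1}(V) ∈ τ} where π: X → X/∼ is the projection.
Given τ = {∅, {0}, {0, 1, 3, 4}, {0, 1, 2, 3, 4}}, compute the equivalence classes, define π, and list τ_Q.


X/∼ = {[0=4], [1], [2], [3]}; |τ_Q| = 3.

Equivalence classes: [0=4], [1], [2], [3].
Quotient map π: X → X/∼ sends 0 ↦ [0=4], 1 ↦ [1], 2 ↦ [2], 3 ↦ [3], 4 ↦ [0=4].
For each subset V ⊆ X/∼, compute π^{-1}(V) ⊆ X and check whether π^{-1}(V) ∈ τ. V is open in τ_Q iff π^{-1}(V) ∈ τ.
  V = {}: π^{-1}(V) = ∅ ∈ τ ✓.
  V = {[0=4]}: π^{-1}(V) = {0, 4} ∉ τ ✗.
  V = {[1]}: π^{-1}(V) = {1} ∉ τ ✗.
  V = {[0=4], [1]}: π^{-1}(V) = {0, 1, 4} ∉ τ ✗.
  V = {[2]}: π^{-1}(V) = {2} ∉ τ ✗.
  V = {[0=4], [2]}: π^{-1}(V) = {0, 2, 4} ∉ τ ✗.
  V = {[1], [2]}: π^{-1}(V) = {1, 2} ∉ τ ✗.
  V = {[0=4], [1], [2]}: π^{-1}(V) = {0, 1, 2, 4} ∉ τ ✗.
  V = {[3]}: π^{-1}(V) = {3} ∉ τ ✗.
  V = {[0=4], [3]}: π^{-1}(V) = {0, 3, 4} ∉ τ ✗.
  V = {[1], [3]}: π^{-1}(V) = {1, 3} ∉ τ ✗.
  V = {[0=4], [1], [3]}: π^{-1}(V) = {0, 1, 3, 4} ∈ τ ✓.
  V = {[2], [3]}: π^{-1}(V) = {2, 3} ∉ τ ✗.
  V = {[0=4], [2], [3]}: π^{-1}(V) = {0, 2, 3, 4} ∉ τ ✗.
  V = {[1], [2], [3]}: π^{-1}(V) = {1, 2, 3} ∉ τ ✗.
  V = {[0=4], [1], [2], [3]}: π^{-1}(V) = {0, 1, 2, 3, 4} ∈ τ ✓.
Open sets in the quotient: τ_Q = {{}, {[0=4], [1], [3]}, {[0=4], [1], [2], [3]}} (3 elements).


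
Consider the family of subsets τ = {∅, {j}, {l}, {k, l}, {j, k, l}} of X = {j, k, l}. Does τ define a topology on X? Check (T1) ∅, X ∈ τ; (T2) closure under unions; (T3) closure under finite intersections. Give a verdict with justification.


τ is NOT a topology on X.

Axiom (T1): ∅ ∈ τ? Yes; X ∈ τ? Yes.
Axiom (T2/T3): check pairwise unions and intersections of members of τ.
Counterexample for (T2): {j} ∪ {l} = {j, l} ∉ τ. Therefore τ is NOT a topology.


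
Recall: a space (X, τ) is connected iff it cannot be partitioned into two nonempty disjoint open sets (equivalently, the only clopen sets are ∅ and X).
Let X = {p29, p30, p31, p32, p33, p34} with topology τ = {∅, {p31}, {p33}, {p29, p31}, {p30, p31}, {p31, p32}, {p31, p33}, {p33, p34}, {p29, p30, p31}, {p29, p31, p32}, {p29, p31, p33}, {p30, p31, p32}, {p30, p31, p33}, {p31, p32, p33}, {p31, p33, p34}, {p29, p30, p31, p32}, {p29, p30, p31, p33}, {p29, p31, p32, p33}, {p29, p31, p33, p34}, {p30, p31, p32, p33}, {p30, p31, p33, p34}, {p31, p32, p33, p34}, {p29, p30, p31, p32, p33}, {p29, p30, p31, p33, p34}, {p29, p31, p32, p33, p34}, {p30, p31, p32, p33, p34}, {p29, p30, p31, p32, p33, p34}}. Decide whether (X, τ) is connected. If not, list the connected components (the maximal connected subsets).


(X, τ) is disconnected; components = [{p33, p34}, {p29, p30, p31, p32}].

Find clopen sets (U ∈ τ with X ∖ U ∈ τ):
  U = ∅, X ∖ U = {p29, p30, p31, p32, p33, p34} — both open, so U is clopen.
  U = {p33, p34}, X ∖ U = {p29, p30, p31, p32} — both open, so U is clopen.
  U = {p29, p30, p31, p32}, X ∖ U = {p33, p34} — both open, so U is clopen.
  U = {p29, p30, p31, p32, p33, p34}, X ∖ U = ∅ — both open, so U is clopen.
Nontrivial clopen(s) exist: e.g. {p33, p34}. So (X, τ) is disconnected.
Compute connected components by grouping points that agree on all clopens:
  component: {p33, p34}
  component: {p29, p30, p31, p32}


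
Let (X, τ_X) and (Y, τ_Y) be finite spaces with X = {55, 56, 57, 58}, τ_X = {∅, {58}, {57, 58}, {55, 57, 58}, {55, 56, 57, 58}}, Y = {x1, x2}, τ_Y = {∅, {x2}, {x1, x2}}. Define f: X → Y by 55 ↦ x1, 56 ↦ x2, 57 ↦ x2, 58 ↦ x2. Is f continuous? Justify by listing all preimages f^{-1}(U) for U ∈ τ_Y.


f is NOT continuous.

Compute f^{-1}(U) for each U ∈ τ_Y:
  U = ∅: f^{-1}(U) = ∅ ∈ τ_X ✓.
  U = {x2}: f^{-1}(U) = {56, 57, 58} ∉ τ_X ✗.
  U = {x1, x2}: f^{-1}(U) = {55, 56, 57, 58} ∈ τ_X ✓.
Found U = {x2} with f^{-1}(U) = {56, 57, 58} not in τ_X. Therefore f is NOT continuous.


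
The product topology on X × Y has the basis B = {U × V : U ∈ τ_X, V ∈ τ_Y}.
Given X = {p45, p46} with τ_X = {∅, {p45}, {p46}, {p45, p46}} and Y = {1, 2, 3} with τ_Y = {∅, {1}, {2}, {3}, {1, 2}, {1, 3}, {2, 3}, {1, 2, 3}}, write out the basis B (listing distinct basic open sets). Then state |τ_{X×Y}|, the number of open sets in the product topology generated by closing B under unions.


Basis B = {∅ × ∅, {p45} × {1}, {p45} × {2}, {p45} × {3}, {p46} × {1}, {p46} × {2}, {p46} × {3}, {p45} × {1, 2}, {p45} × {1, 3}, {p45, p46} × {1}, {p45} × {2, 3}, {p45, p46} × {2}, {p45, p46} × {3}, {p46} × {1, 2}, {p46} × {1, 3}, {p46} × {2, 3}, {p45} × {1, 2, 3}, {p46} × {1, 2, 3}, {p45, p46} × {1, 2}, {p45, p46} × {1, 3}, {p45, p46} × {2, 3}, {p45, p46} × {1, 2, 3}}; |τ_{X×Y}| = 64.

Enumerate products U × V with U ∈ τ_X, V ∈ τ_Y (deduplicated):
  ∅ × ∅ = {} (∅)
  {p45} × {1} = {(p45,1)}
  {p45} × {2} = {(p45,2)}
  {p45} × {3} = {(p45,3)}
  {p46} × {1} = {(p46,1)}
  {p46} × {2} = {(p46,2)}
  {p46} × {3} = {(p46,3)}
  {p45} × {1, 2} = {(p45,1), (p45,2)}
  {p45} × {1, 3} = {(p45,1), (p45,3)}
  {p45, p46} × {1} = {(p45,1), (p46,1)}
  {p45} × {2, 3} = {(p45,2), (p45,3)}
  {p45, p46} × {2} = {(p45,2), (p46,2)}
  {p45, p46} × {3} = {(p45,3), (p46,3)}
  {p46} × {1, 2} = {(p46,1), (p46,2)}
  {p46} × {1, 3} = {(p46,1), (p46,3)}
  {p46} × {2, 3} = {(p46,2), (p46,3)}
  {p45} × {1, 2, 3} = {(p45,1), (p45,2), (p45,3)}
  {p46} × {1, 2, 3} = {(p46,1), (p46,2), (p46,3)}
  {p45, p46} × {1, 2} = {(p45,1), (p45,2), (p46,1), (p46,2)}
  {p45, p46} × {1, 3} = {(p45,1), (p45,3), (p46,1), (p46,3)}
  {p45, p46} × {2, 3} = {(p45,2), (p45,3), (p46,2), (p46,3)}
  {p45, p46} × {1, 2, 3} = {(p45,1), (p45,2), (p45,3), (p46,1), (p46,2), (p46,3)}
These 22 distinct sets form the basis B.
Close under arbitrary unions to get τ_{X×Y}; counting gives |τ_{X×Y}| = 64.


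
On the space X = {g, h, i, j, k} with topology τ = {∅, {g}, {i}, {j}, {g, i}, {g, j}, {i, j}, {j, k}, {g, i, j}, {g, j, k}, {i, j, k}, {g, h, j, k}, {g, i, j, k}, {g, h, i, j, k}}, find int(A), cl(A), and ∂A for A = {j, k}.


int(A) = {j, k}, cl(A) = {h, j, k}, ∂A = {h}.

Closed sets in (X, τ) are complements of opens:
  closed(X, τ) = {∅, {h}, {i}, {g, h}, {h, i}, {h, k}, {g, h, i}, {g, h, k}, {h, i, k}, {h, j, k}, {g, h, i, k}, {g, h, j, k}, {h, i, j, k}, {g, h, i, j, k}}.
int(A) = ⋃ {U ∈ τ : U ⊆ A}. Opens contained in A: ∅, {j}, {j, k}.
Taking the union of these: int(A) = {j, k}.
cl(A) = ⋂ {C closed : A ⊆ C}. Closed sets containing A: {h, j, k}, {g, h, j, k}, {h, i, j, k}, {g, h, i, j, k}.
Intersecting these: cl(A) = {h, j, k}.
∂A = cl(A) ∖ int(A) = {h, j, k} ∖ {j, k} = {h}.


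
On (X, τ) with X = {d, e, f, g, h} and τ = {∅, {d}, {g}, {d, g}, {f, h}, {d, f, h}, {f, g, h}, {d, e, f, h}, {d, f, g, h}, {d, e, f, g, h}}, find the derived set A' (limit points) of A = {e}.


A' = ∅

For each x ∈ X, list the open sets U ∈ τ with x ∈ U, then check whether U ∩ (A ∖ {x}) ≠ ∅ for every such U.
  x = d: open {d} ∋ x has {d} ∩ (A ∖ {d}) = ∅, so x is NOT a limit point.
  x = e: open {d, e, f, h} ∋ x has {d, e, f, h} ∩ (A ∖ {e}) = ∅, so x is NOT a limit point.
  x = f: open {f, h} ∋ x has {f, h} ∩ (A ∖ {f}) = ∅, so x is NOT a limit point.
  x = g: open {g} ∋ x has {g} ∩ (A ∖ {g}) = ∅, so x is NOT a limit point.
  x = h: open {f, h} ∋ x has {f, h} ∩ (A ∖ {h}) = ∅, so x is NOT a limit point.
Collecting: A' = ∅.


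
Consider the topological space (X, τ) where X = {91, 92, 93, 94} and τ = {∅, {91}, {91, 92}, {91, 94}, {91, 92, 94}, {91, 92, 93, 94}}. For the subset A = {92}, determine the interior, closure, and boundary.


int(A) = ∅, cl(A) = {92, 93}, ∂A = {92, 93}.

Closed sets in (X, τ) are complements of opens:
  closed(X, τ) = {∅, {93}, {92, 93}, {93, 94}, {92, 93, 94}, {91, 92, 93, 94}}.
int(A) = ⋃ {U ∈ τ : U ⊆ A}. Opens contained in A: ∅.
Taking the union of these: int(A) = ∅.
cl(A) = ⋂ {C closed : A ⊆ C}. Closed sets containing A: {92, 93}, {92, 93, 94}, {91, 92, 93, 94}.
Intersecting these: cl(A) = {92, 93}.
∂A = cl(A) ∖ int(A) = {92, 93} ∖ ∅ = {92, 93}.


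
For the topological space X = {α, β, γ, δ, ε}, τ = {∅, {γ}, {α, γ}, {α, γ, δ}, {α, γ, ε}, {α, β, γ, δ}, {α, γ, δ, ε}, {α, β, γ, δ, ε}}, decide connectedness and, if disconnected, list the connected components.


(X, τ) is connected.

Find clopen sets (U ∈ τ with X ∖ U ∈ τ):
  U = ∅, X ∖ U = {α, β, γ, δ, ε} — both open, so U is clopen.
  U = {α, β, γ, δ, ε}, X ∖ U = ∅ — both open, so U is clopen.
Only trivial clopens (∅ and X) exist, so (X, τ) is connected.
Compute connected components by grouping points that agree on all clopens:
  component: {α, β, γ, δ, ε}


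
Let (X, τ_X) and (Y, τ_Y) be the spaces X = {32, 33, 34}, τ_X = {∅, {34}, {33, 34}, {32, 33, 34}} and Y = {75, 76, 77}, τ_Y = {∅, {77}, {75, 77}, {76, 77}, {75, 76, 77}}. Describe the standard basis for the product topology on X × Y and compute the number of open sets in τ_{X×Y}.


Basis B = {∅ × ∅, {34} × {77}, {33, 34} × {77}, {34} × {75, 77}, {34} × {76, 77}, {32, 33, 34} × {77}, {34} × {75, 76, 77}, {33, 34} × {75, 77}, {33, 34} × {76, 77}, {32, 33, 34} × {75, 77}, {32, 33, 34} × {76, 77}, {33, 34} × {75, 76, 77}, {32, 33, 34} × {75, 76, 77}}; |τ_{X×Y}| = 30.

Enumerate products U × V with U ∈ τ_X, V ∈ τ_Y (deduplicated):
  ∅ × ∅ = {} (∅)
  {34} × {77} = {(34,77)}
  {33, 34} × {77} = {(33,77), (34,77)}
  {34} × {75, 77} = {(34,75), (34,77)}
  {34} × {76, 77} = {(34,76), (34,77)}
  {32, 33, 34} × {77} = {(32,77), (33,77), (34,77)}
  {34} × {75, 76, 77} = {(34,75), (34,76), (34,77)}
  {33, 34} × {75, 77} = {(33,75), (33,77), (34,75), (34,77)}
  {33, 34} × {76, 77} = {(33,76), (33,77), (34,76), (34,77)}
  {32, 33, 34} × {75, 77} = {(32,75), (32,77), (33,75), (33,77), (34,75), (34,77)}
  {32, 33, 34} × {76, 77} = {(32,76), (32,77), (33,76), (33,77), (34,76), (34,77)}
  {33, 34} × {75, 76, 77} = {(33,75), (33,76), (33,77), (34,75), (34,76), (34,77)}
  {32, 33, 34} × {75, 76, 77} = {(32,75), (32,76), (32,77), (33,75), (33,76), (33,77), (34,75), (34,76), (34,77)}
These 13 distinct sets form the basis B.
Close under arbitrary unions to get τ_{X×Y}; counting gives |τ_{X×Y}| = 30.


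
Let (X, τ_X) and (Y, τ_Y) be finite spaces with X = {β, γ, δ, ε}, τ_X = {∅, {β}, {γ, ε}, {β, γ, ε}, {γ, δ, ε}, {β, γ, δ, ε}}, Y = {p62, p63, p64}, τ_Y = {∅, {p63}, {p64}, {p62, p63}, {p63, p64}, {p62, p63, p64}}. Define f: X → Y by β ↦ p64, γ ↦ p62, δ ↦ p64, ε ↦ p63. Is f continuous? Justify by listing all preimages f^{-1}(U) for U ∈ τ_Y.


f is NOT continuous.

Compute f^{-1}(U) for each U ∈ τ_Y:
  U = ∅: f^{-1}(U) = ∅ ∈ τ_X ✓.
  U = {p63}: f^{-1}(U) = {ε} ∉ τ_X ✗.
  U = {p64}: f^{-1}(U) = {β, δ} ∉ τ_X ✗.
  U = {p62, p63}: f^{-1}(U) = {γ, ε} ∈ τ_X ✓.
  U = {p63, p64}: f^{-1}(U) = {β, δ, ε} ∉ τ_X ✗.
  U = {p62, p63, p64}: f^{-1}(U) = {β, γ, δ, ε} ∈ τ_X ✓.
Found U = {p63} with f^{-1}(U) = {ε} not in τ_X. Therefore f is NOT continuous.


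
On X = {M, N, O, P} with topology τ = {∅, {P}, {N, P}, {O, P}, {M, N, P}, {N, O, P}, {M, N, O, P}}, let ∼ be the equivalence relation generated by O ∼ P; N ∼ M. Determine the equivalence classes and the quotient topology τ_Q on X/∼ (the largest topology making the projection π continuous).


X/∼ = {[M=N], [O=P]}; |τ_Q| = 3.

Equivalence classes: [M=N], [O=P].
Quotient map π: X → X/∼ sends M ↦ [M=N], N ↦ [M=N], O ↦ [O=P], P ↦ [O=P].
For each subset V ⊆ X/∼, compute π^{-1}(V) ⊆ X and check whether π^{-1}(V) ∈ τ. V is open in τ_Q iff π^{-1}(V) ∈ τ.
  V = {}: π^{-1}(V) = ∅ ∈ τ ✓.
  V = {[M=N]}: π^{-1}(V) = {M, N} ∉ τ ✗.
  V = {[O=P]}: π^{-1}(V) = {O, P} ∈ τ ✓.
  V = {[M=N], [O=P]}: π^{-1}(V) = {M, N, O, P} ∈ τ ✓.
Open sets in the quotient: τ_Q = {{}, {[O=P]}, {[M=N], [O=P]}} (3 elements).


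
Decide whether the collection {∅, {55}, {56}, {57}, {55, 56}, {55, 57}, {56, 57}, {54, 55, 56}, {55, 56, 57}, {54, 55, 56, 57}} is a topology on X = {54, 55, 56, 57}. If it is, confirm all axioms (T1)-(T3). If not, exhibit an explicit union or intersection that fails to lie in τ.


τ IS a topology on X.

Axiom (T1): ∅ ∈ τ? Yes; X ∈ τ? Yes.
Axiom (T2/T3): check pairwise unions and intersections of members of τ.
All pairwise intersections and unions checked — each lies in τ. Therefore τ satisfies (T1), (T2), (T3): it IS a topology on X.


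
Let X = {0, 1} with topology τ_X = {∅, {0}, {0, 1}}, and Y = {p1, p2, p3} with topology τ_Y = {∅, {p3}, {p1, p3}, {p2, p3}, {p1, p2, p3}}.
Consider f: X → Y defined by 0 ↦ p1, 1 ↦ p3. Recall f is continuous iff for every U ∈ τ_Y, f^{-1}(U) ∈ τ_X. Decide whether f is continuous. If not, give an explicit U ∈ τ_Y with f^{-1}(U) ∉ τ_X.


f is NOT continuous.

Compute f^{-1}(U) for each U ∈ τ_Y:
  U = ∅: f^{-1}(U) = ∅ ∈ τ_X ✓.
  U = {p3}: f^{-1}(U) = {1} ∉ τ_X ✗.
  U = {p1, p3}: f^{-1}(U) = {0, 1} ∈ τ_X ✓.
  U = {p2, p3}: f^{-1}(U) = {1} ∉ τ_X ✗.
  U = {p1, p2, p3}: f^{-1}(U) = {0, 1} ∈ τ_X ✓.
Found U = {p3} with f^{-1}(U) = {1} not in τ_X. Therefore f is NOT continuous.


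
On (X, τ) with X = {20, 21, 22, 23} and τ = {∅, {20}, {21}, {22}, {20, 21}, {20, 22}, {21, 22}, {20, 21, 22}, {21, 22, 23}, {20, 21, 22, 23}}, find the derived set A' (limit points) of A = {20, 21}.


A' = {23}

For each x ∈ X, list the open sets U ∈ τ with x ∈ U, then check whether U ∩ (A ∖ {x}) ≠ ∅ for every such U.
  x = 20: open {20} ∋ x has {20} ∩ (A ∖ {20}) = ∅, so x is NOT a limit point.
  x = 21: open {21} ∋ x has {21} ∩ (A ∖ {21}) = ∅, so x is NOT a limit point.
  x = 22: open {22} ∋ x has {22} ∩ (A ∖ {22}) = ∅, so x is NOT a limit point.
  x = 23: opens ∋ x are {21, 22, 23}, {20, 21, 22, 23}; each meets A ∖ {23}, so x IS a limit point.
Collecting: A' = {23}.


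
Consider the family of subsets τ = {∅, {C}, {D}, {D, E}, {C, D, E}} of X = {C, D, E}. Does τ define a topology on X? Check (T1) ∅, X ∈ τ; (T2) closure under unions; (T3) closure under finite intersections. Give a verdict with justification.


τ is NOT a topology on X.

Axiom (T1): ∅ ∈ τ? Yes; X ∈ τ? Yes.
Axiom (T2/T3): check pairwise unions and intersections of members of τ.
Counterexample for (T2): {C} ∪ {D} = {C, D} ∉ τ. Therefore τ is NOT a topology.


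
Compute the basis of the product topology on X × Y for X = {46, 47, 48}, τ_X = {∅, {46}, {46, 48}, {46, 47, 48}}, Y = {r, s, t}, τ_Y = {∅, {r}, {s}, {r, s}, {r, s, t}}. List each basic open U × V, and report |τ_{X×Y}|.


Basis B = {∅ × ∅, {46} × {r}, {46} × {s}, {46} × {r, s}, {46, 48} × {r}, {46, 48} × {s}, {46} × {r, s, t}, {46, 47, 48} × {r}, {46, 47, 48} × {s}, {46, 48} × {r, s}, {46, 48} × {r, s, t}, {46, 47, 48} × {r, s}, {46, 47, 48} × {r, s, t}}; |τ_{X×Y}| = 30.

Enumerate products U × V with U ∈ τ_X, V ∈ τ_Y (deduplicated):
  ∅ × ∅ = {} (∅)
  {46} × {r} = {(46,r)}
  {46} × {s} = {(46,s)}
  {46} × {r, s} = {(46,r), (46,s)}
  {46, 48} × {r} = {(46,r), (48,r)}
  {46, 48} × {s} = {(46,s), (48,s)}
  {46} × {r, s, t} = {(46,r), (46,s), (46,t)}
  {46, 47, 48} × {r} = {(46,r), (47,r), (48,r)}
  {46, 47, 48} × {s} = {(46,s), (47,s), (48,s)}
  {46, 48} × {r, s} = {(46,r), (46,s), (48,r), (48,s)}
  {46, 48} × {r, s, t} = {(46,r), (46,s), (46,t), (48,r), (48,s), (48,t)}
  {46, 47, 48} × {r, s} = {(46,r), (46,s), (47,r), (47,s), (48,r), (48,s)}
  {46, 47, 48} × {r, s, t} = {(46,r), (46,s), (46,t), (47,r), (47,s), (47,t), (48,r), (48,s), (48,t)}
These 13 distinct sets form the basis B.
Close under arbitrary unions to get τ_{X×Y}; counting gives |τ_{X×Y}| = 30.


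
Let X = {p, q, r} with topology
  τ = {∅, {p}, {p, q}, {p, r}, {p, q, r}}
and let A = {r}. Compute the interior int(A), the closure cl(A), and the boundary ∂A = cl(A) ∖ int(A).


int(A) = ∅, cl(A) = {r}, ∂A = {r}.

Closed sets in (X, τ) are complements of opens:
  closed(X, τ) = {∅, {q}, {r}, {q, r}, {p, q, r}}.
int(A) = ⋃ {U ∈ τ : U ⊆ A}. Opens contained in A: ∅.
Taking the union of these: int(A) = ∅.
cl(A) = ⋂ {C closed : A ⊆ C}. Closed sets containing A: {r}, {q, r}, {p, q, r}.
Intersecting these: cl(A) = {r}.
∂A = cl(A) ∖ int(A) = {r} ∖ ∅ = {r}.


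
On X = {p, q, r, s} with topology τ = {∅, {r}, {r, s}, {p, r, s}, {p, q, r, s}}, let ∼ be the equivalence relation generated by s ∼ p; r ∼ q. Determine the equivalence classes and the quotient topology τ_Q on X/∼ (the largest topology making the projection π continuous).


X/∼ = {[p=s], [q=r]}; |τ_Q| = 2.

Equivalence classes: [p=s], [q=r].
Quotient map π: X → X/∼ sends p ↦ [p=s], q ↦ [q=r], r ↦ [q=r], s ↦ [p=s].
For each subset V ⊆ X/∼, compute π^{-1}(V) ⊆ X and check whether π^{-1}(V) ∈ τ. V is open in τ_Q iff π^{-1}(V) ∈ τ.
  V = {}: π^{-1}(V) = ∅ ∈ τ ✓.
  V = {[p=s]}: π^{-1}(V) = {p, s} ∉ τ ✗.
  V = {[q=r]}: π^{-1}(V) = {q, r} ∉ τ ✗.
  V = {[p=s], [q=r]}: π^{-1}(V) = {p, q, r, s} ∈ τ ✓.
Open sets in the quotient: τ_Q = {{}, {[p=s], [q=r]}} (2 elements).


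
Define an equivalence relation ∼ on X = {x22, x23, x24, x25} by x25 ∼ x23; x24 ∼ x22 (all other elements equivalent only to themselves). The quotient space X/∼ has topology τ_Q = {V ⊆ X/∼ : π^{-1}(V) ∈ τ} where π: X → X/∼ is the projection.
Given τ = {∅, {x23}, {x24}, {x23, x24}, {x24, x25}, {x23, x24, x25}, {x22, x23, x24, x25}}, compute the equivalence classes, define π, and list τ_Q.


X/∼ = {[x22=x24], [x23=x25]}; |τ_Q| = 2.

Equivalence classes: [x22=x24], [x23=x25].
Quotient map π: X → X/∼ sends x22 ↦ [x22=x24], x23 ↦ [x23=x25], x24 ↦ [x22=x24], x25 ↦ [x23=x25].
For each subset V ⊆ X/∼, compute π^{-1}(V) ⊆ X and check whether π^{-1}(V) ∈ τ. V is open in τ_Q iff π^{-1}(V) ∈ τ.
  V = {}: π^{-1}(V) = ∅ ∈ τ ✓.
  V = {[x22=x24]}: π^{-1}(V) = {x22, x24} ∉ τ ✗.
  V = {[x23=x25]}: π^{-1}(V) = {x23, x25} ∉ τ ✗.
  V = {[x22=x24], [x23=x25]}: π^{-1}(V) = {x22, x23, x24, x25} ∈ τ ✓.
Open sets in the quotient: τ_Q = {{}, {[x22=x24], [x23=x25]}} (2 elements).


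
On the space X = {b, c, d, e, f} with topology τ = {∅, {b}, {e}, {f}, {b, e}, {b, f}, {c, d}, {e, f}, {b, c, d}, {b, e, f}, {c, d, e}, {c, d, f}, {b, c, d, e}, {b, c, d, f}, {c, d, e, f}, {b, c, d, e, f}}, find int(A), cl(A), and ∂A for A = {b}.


int(A) = {b}, cl(A) = {b}, ∂A = ∅.

Closed sets in (X, τ) are complements of opens:
  closed(X, τ) = {∅, {b}, {e}, {f}, {b, e}, {b, f}, {c, d}, {e, f}, {b, c, d}, {b, e, f}, {c, d, e}, {c, d, f}, {b, c, d, e}, {b, c, d, f}, {c, d, e, f}, {b, c, d, e, f}}.
int(A) = ⋃ {U ∈ τ : U ⊆ A}. Opens contained in A: ∅, {b}.
Taking the union of these: int(A) = {b}.
cl(A) = ⋂ {C closed : A ⊆ C}. Closed sets containing A: {b}, {b, e}, {b, f}, {b, c, d}, {b, e, f}, {b, c, d, e}, {b, c, d, f}, {b, c, d, e, f}.
Intersecting these: cl(A) = {b}.
∂A = cl(A) ∖ int(A) = {b} ∖ {b} = ∅.


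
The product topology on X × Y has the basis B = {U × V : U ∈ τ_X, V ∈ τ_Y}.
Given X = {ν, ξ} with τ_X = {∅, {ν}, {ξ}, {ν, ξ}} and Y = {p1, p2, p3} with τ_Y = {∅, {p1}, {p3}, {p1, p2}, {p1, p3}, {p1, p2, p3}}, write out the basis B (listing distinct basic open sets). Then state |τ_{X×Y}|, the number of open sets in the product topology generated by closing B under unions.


Basis B = {∅ × ∅, {ν} × {p1}, {ν} × {p3}, {ξ} × {p1}, {ξ} × {p3}, {ν} × {p1, p2}, {ν} × {p1, p3}, {ν, ξ} × {p1}, {ν, ξ} × {p3}, {ξ} × {p1, p2}, {ξ} × {p1, p3}, {ν} × {p1, p2, p3}, {ξ} × {p1, p2, p3}, {ν, ξ} × {p1, p2}, {ν, ξ} × {p1, p3}, {ν, ξ} × {p1, p2, p3}}; |τ_{X×Y}| = 36.

Enumerate products U × V with U ∈ τ_X, V ∈ τ_Y (deduplicated):
  ∅ × ∅ = {} (∅)
  {ν} × {p1} = {(ν,p1)}
  {ν} × {p3} = {(ν,p3)}
  {ξ} × {p1} = {(ξ,p1)}
  {ξ} × {p3} = {(ξ,p3)}
  {ν} × {p1, p2} = {(ν,p1), (ν,p2)}
  {ν} × {p1, p3} = {(ν,p1), (ν,p3)}
  {ν, ξ} × {p1} = {(ν,p1), (ξ,p1)}
  {ν, ξ} × {p3} = {(ν,p3), (ξ,p3)}
  {ξ} × {p1, p2} = {(ξ,p1), (ξ,p2)}
  {ξ} × {p1, p3} = {(ξ,p1), (ξ,p3)}
  {ν} × {p1, p2, p3} = {(ν,p1), (ν,p2), (ν,p3)}
  {ξ} × {p1, p2, p3} = {(ξ,p1), (ξ,p2), (ξ,p3)}
  {ν, ξ} × {p1, p2} = {(ν,p1), (ν,p2), (ξ,p1), (ξ,p2)}
  {ν, ξ} × {p1, p3} = {(ν,p1), (ν,p3), (ξ,p1), (ξ,p3)}
  {ν, ξ} × {p1, p2, p3} = {(ν,p1), (ν,p2), (ν,p3), (ξ,p1), (ξ,p2), (ξ,p3)}
These 16 distinct sets form the basis B.
Close under arbitrary unions to get τ_{X×Y}; counting gives |τ_{X×Y}| = 36.


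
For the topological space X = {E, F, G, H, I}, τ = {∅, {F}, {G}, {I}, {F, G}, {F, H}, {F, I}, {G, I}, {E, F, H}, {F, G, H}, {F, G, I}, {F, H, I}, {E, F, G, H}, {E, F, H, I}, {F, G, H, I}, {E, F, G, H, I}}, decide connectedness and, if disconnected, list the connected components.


(X, τ) is disconnected; components = [{G}, {I}, {E, F, H}].

Find clopen sets (U ∈ τ with X ∖ U ∈ τ):
  U = ∅, X ∖ U = {E, F, G, H, I} — both open, so U is clopen.
  U = {G}, X ∖ U = {E, F, H, I} — both open, so U is clopen.
  U = {I}, X ∖ U = {E, F, G, H} — both open, so U is clopen.
  U = {G, I}, X ∖ U = {E, F, H} — both open, so U is clopen.
  U = {E, F, H}, X ∖ U = {G, I} — both open, so U is clopen.
  U = {E, F, G, H}, X ∖ U = {I} — both open, so U is clopen.
  U = {E, F, H, I}, X ∖ U = {G} — both open, so U is clopen.
  U = {E, F, G, H, I}, X ∖ U = ∅ — both open, so U is clopen.
Nontrivial clopen(s) exist: e.g. {I}. So (X, τ) is disconnected.
Compute connected components by grouping points that agree on all clopens:
  component: {G}
  component: {I}
  component: {E, F, H}


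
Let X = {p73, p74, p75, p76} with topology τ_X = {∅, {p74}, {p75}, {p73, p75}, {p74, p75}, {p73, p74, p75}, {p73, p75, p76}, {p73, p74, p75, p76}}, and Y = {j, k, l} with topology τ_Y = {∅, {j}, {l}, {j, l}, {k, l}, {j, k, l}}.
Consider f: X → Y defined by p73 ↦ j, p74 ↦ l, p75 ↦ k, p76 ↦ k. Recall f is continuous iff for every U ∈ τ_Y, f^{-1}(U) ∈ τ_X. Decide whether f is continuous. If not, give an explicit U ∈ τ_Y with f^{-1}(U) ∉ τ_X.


f is NOT continuous.

Compute f^{-1}(U) for each U ∈ τ_Y:
  U = ∅: f^{-1}(U) = ∅ ∈ τ_X ✓.
  U = {j}: f^{-1}(U) = {p73} ∉ τ_X ✗.
  U = {l}: f^{-1}(U) = {p74} ∈ τ_X ✓.
  U = {j, l}: f^{-1}(U) = {p73, p74} ∉ τ_X ✗.
  U = {k, l}: f^{-1}(U) = {p74, p75, p76} ∉ τ_X ✗.
  U = {j, k, l}: f^{-1}(U) = {p73, p74, p75, p76} ∈ τ_X ✓.
Found U = {j} with f^{-1}(U) = {p73} not in τ_X. Therefore f is NOT continuous.


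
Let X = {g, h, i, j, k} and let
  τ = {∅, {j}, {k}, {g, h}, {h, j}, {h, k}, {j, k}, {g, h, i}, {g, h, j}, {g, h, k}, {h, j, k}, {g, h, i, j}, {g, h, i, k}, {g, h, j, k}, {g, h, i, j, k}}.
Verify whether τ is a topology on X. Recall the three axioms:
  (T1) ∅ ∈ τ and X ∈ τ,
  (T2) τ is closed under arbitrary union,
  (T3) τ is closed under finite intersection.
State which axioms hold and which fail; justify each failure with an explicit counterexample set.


τ is NOT a topology on X.

Axiom (T1): ∅ ∈ τ? Yes; X ∈ τ? Yes.
Axiom (T2/T3): check pairwise unions and intersections of members of τ.
Counterexample for (T3): {g, h} ∩ {h, j} = {h} ∉ τ. Therefore τ is NOT a topology.


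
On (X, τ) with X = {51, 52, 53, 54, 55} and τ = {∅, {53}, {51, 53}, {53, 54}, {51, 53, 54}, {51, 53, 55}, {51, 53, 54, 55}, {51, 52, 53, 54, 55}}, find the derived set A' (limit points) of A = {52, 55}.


A' = {52}

For each x ∈ X, list the open sets U ∈ τ with x ∈ U, then check whether U ∩ (A ∖ {x}) ≠ ∅ for every such U.
  x = 51: open {51, 53} ∋ x has {51, 53} ∩ (A ∖ {51}) = ∅, so x is NOT a limit point.
  x = 52: opens ∋ x are {51, 52, 53, 54, 55}; each meets A ∖ {52}, so x IS a limit point.
  x = 53: open {53} ∋ x has {53} ∩ (A ∖ {53}) = ∅, so x is NOT a limit point.
  x = 54: open {53, 54} ∋ x has {53, 54} ∩ (A ∖ {54}) = ∅, so x is NOT a limit point.
  x = 55: open {51, 53, 55} ∋ x has {51, 53, 55} ∩ (A ∖ {55}) = ∅, so x is NOT a limit point.
Collecting: A' = {52}.


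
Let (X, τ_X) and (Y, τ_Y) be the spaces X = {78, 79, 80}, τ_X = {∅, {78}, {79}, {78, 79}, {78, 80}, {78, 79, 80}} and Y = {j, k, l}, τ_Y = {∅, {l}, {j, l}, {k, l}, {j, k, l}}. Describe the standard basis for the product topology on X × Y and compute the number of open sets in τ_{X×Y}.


Basis B = {∅ × ∅, {78} × {l}, {79} × {l}, {78} × {j, l}, {78} × {k, l}, {78, 79} × {l}, {78, 80} × {l}, {79} × {j, l}, {79} × {k, l}, {78} × {j, k, l}, {78, 79, 80} × {l}, {79} × {j, k, l}, {78, 79} × {j, l}, {78, 80} × {j, l}, {78, 79} × {k, l}, {78, 80} × {k, l}, {78, 79} × {j, k, l}, {78, 80} × {j, k, l}, {78, 79, 80} × {j, l}, {78, 79, 80} × {k, l}, {78, 79, 80} × {j, k, l}}; |τ_{X×Y}| = 70.

Enumerate products U × V with U ∈ τ_X, V ∈ τ_Y (deduplicated):
  ∅ × ∅ = {} (∅)
  {78} × {l} = {(78,l)}
  {79} × {l} = {(79,l)}
  {78} × {j, l} = {(78,j), (78,l)}
  {78} × {k, l} = {(78,k), (78,l)}
  {78, 79} × {l} = {(78,l), (79,l)}
  {78, 80} × {l} = {(78,l), (80,l)}
  {79} × {j, l} = {(79,j), (79,l)}
  {79} × {k, l} = {(79,k), (79,l)}
  {78} × {j, k, l} = {(78,j), (78,k), (78,l)}
  {78, 79, 80} × {l} = {(78,l), (79,l), (80,l)}
  {79} × {j, k, l} = {(79,j), (79,k), (79,l)}
  {78, 79} × {j, l} = {(78,j), (78,l), (79,j), (79,l)}
  {78, 80} × {j, l} = {(78,j), (78,l), (80,j), (80,l)}
  {78, 79} × {k, l} = {(78,k), (78,l), (79,k), (79,l)}
  {78, 80} × {k, l} = {(78,k), (78,l), (80,k), (80,l)}
  {78, 79} × {j, k, l} = {(78,j), (78,k), (78,l), (79,j), (79,k), (79,l)}
  {78, 80} × {j, k, l} = {(78,j), (78,k), (78,l), (80,j), (80,k), (80,l)}
  {78, 79, 80} × {j, l} = {(78,j), (78,l), (79,j), (79,l), (80,j), (80,l)}
  {78, 79, 80} × {k, l} = {(78,k), (78,l), (79,k), (79,l), (80,k), (80,l)}
  {78, 79, 80} × {j, k, l} = {(78,j), (78,k), (78,l), (79,j), (79,k), (79,l), (80,j), (80,k), (80,l)}
These 21 distinct sets form the basis B.
Close under arbitrary unions to get τ_{X×Y}; counting gives |τ_{X×Y}| = 70.


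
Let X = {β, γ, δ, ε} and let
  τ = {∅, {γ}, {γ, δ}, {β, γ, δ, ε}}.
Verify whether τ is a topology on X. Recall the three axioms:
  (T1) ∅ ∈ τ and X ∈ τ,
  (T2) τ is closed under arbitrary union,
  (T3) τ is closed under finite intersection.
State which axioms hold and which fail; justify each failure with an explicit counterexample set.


τ IS a topology on X.

Axiom (T1): ∅ ∈ τ? Yes; X ∈ τ? Yes.
Axiom (T2/T3): check pairwise unions and intersections of members of τ.
All pairwise intersections and unions checked — each lies in τ. Therefore τ satisfies (T1), (T2), (T3): it IS a topology on X.


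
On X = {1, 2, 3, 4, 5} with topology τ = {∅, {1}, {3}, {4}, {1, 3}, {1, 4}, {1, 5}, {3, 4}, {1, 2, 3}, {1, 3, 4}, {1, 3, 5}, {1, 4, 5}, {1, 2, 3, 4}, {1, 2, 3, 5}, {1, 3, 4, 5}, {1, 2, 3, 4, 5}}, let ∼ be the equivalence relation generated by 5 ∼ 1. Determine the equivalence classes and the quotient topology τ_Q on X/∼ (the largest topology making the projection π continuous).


X/∼ = {[1=5], [2], [3], [4]}; |τ_Q| = 10.

Equivalence classes: [1=5], [2], [3], [4].
Quotient map π: X → X/∼ sends 1 ↦ [1=5], 2 ↦ [2], 3 ↦ [3], 4 ↦ [4], 5 ↦ [1=5].
For each subset V ⊆ X/∼, compute π^{-1}(V) ⊆ X and check whether π^{-1}(V) ∈ τ. V is open in τ_Q iff π^{-1}(V) ∈ τ.
  V = {}: π^{-1}(V) = ∅ ∈ τ ✓.
  V = {[1=5]}: π^{-1}(V) = {1, 5} ∈ τ ✓.
  V = {[2]}: π^{-1}(V) = {2} ∉ τ ✗.
  V = {[1=5], [2]}: π^{-1}(V) = {1, 2, 5} ∉ τ ✗.
  V = {[3]}: π^{-1}(V) = {3} ∈ τ ✓.
  V = {[1=5], [3]}: π^{-1}(V) = {1, 3, 5} ∈ τ ✓.
  V = {[2], [3]}: π^{-1}(V) = {2, 3} ∉ τ ✗.
  V = {[1=5], [2], [3]}: π^{-1}(V) = {1, 2, 3, 5} ∈ τ ✓.
  V = {[4]}: π^{-1}(V) = {4} ∈ τ ✓.
  V = {[1=5], [4]}: π^{-1}(V) = {1, 4, 5} ∈ τ ✓.
  V = {[2], [4]}: π^{-1}(V) = {2, 4} ∉ τ ✗.
  V = {[1=5], [2], [4]}: π^{-1}(V) = {1, 2, 4, 5} ∉ τ ✗.
  V = {[3], [4]}: π^{-1}(V) = {3, 4} ∈ τ ✓.
  V = {[1=5], [3], [4]}: π^{-1}(V) = {1, 3, 4, 5} ∈ τ ✓.
  V = {[2], [3], [4]}: π^{-1}(V) = {2, 3, 4} ∉ τ ✗.
  V = {[1=5], [2], [3], [4]}: π^{-1}(V) = {1, 2, 3, 4, 5} ∈ τ ✓.
Open sets in the quotient: τ_Q = {{}, {[1=5]}, {[3]}, {[1=5], [3]}, {[1=5], [2], [3]}, {[4]}, {[1=5], [4]}, {[3], [4]}, {[1=5], [3], [4]}, {[1=5], [2], [3], [4]}} (10 elements).


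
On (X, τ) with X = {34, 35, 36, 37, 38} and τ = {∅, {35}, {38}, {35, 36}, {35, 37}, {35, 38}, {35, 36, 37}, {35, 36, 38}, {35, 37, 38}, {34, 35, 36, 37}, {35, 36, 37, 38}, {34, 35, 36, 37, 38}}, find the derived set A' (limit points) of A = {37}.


A' = {34}

For each x ∈ X, list the open sets U ∈ τ with x ∈ U, then check whether U ∩ (A ∖ {x}) ≠ ∅ for every such U.
  x = 34: opens ∋ x are {34, 35, 36, 37}, {34, 35, 36, 37, 38}; each meets A ∖ {34}, so x IS a limit point.
  x = 35: open {35} ∋ x has {35} ∩ (A ∖ {35}) = ∅, so x is NOT a limit point.
  x = 36: open {35, 36} ∋ x has {35, 36} ∩ (A ∖ {36}) = ∅, so x is NOT a limit point.
  x = 37: open {35, 37} ∋ x has {35, 37} ∩ (A ∖ {37}) = ∅, so x is NOT a limit point.
  x = 38: open {38} ∋ x has {38} ∩ (A ∖ {38}) = ∅, so x is NOT a limit point.
Collecting: A' = {34}.


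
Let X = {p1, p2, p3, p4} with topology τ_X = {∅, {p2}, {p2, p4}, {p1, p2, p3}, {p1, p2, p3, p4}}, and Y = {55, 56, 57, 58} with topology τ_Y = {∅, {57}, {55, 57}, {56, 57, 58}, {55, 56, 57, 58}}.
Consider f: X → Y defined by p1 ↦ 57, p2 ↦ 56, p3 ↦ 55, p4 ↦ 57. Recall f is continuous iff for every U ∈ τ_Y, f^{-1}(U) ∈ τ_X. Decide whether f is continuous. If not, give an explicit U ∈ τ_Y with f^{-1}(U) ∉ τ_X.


f is NOT continuous.

Compute f^{-1}(U) for each U ∈ τ_Y:
  U = ∅: f^{-1}(U) = ∅ ∈ τ_X ✓.
  U = {57}: f^{-1}(U) = {p1, p4} ∉ τ_X ✗.
  U = {55, 57}: f^{-1}(U) = {p1, p3, p4} ∉ τ_X ✗.
  U = {56, 57, 58}: f^{-1}(U) = {p1, p2, p4} ∉ τ_X ✗.
  U = {55, 56, 57, 58}: f^{-1}(U) = {p1, p2, p3, p4} ∈ τ_X ✓.
Found U = {57} with f^{-1}(U) = {p1, p4} not in τ_X. Therefore f is NOT continuous.


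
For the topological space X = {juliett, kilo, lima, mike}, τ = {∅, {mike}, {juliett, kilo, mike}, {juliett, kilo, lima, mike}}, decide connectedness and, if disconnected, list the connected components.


(X, τ) is connected.

Find clopen sets (U ∈ τ with X ∖ U ∈ τ):
  U = ∅, X ∖ U = {juliett, kilo, lima, mike} — both open, so U is clopen.
  U = {juliett, kilo, lima, mike}, X ∖ U = ∅ — both open, so U is clopen.
Only trivial clopens (∅ and X) exist, so (X, τ) is connected.
Compute connected components by grouping points that agree on all clopens:
  component: {juliett, kilo, lima, mike}


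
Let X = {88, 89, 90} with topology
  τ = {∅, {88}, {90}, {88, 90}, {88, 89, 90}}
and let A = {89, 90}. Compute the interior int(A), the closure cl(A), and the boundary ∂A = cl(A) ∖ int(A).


int(A) = {90}, cl(A) = {89, 90}, ∂A = {89}.

Closed sets in (X, τ) are complements of opens:
  closed(X, τ) = {∅, {89}, {88, 89}, {89, 90}, {88, 89, 90}}.
int(A) = ⋃ {U ∈ τ : U ⊆ A}. Opens contained in A: ∅, {90}.
Taking the union of these: int(A) = {90}.
cl(A) = ⋂ {C closed : A ⊆ C}. Closed sets containing A: {89, 90}, {88, 89, 90}.
Intersecting these: cl(A) = {89, 90}.
∂A = cl(A) ∖ int(A) = {89, 90} ∖ {90} = {89}.


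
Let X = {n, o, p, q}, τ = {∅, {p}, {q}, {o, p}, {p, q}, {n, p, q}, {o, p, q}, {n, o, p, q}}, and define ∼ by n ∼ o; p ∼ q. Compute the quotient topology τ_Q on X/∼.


X/∼ = {[n=o], [p=q]}; |τ_Q| = 3.

Equivalence classes: [n=o], [p=q].
Quotient map π: X → X/∼ sends n ↦ [n=o], o ↦ [n=o], p ↦ [p=q], q ↦ [p=q].
For each subset V ⊆ X/∼, compute π^{-1}(V) ⊆ X and check whether π^{-1}(V) ∈ τ. V is open in τ_Q iff π^{-1}(V) ∈ τ.
  V = {}: π^{-1}(V) = ∅ ∈ τ ✓.
  V = {[n=o]}: π^{-1}(V) = {n, o} ∉ τ ✗.
  V = {[p=q]}: π^{-1}(V) = {p, q} ∈ τ ✓.
  V = {[n=o], [p=q]}: π^{-1}(V) = {n, o, p, q} ∈ τ ✓.
Open sets in the quotient: τ_Q = {{}, {[p=q]}, {[n=o], [p=q]}} (3 elements).


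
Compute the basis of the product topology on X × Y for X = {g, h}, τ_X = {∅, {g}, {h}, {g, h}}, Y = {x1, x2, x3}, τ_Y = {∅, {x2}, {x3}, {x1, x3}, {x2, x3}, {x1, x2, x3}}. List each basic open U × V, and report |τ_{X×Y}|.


Basis B = {∅ × ∅, {g} × {x2}, {g} × {x3}, {h} × {x2}, {h} × {x3}, {g} × {x1, x3}, {g} × {x2, x3}, {g, h} × {x2}, {g, h} × {x3}, {h} × {x1, x3}, {h} × {x2, x3}, {g} × {x1, x2, x3}, {h} × {x1, x2, x3}, {g, h} × {x1, x3}, {g, h} × {x2, x3}, {g, h} × {x1, x2, x3}}; |τ_{X×Y}| = 36.

Enumerate products U × V with U ∈ τ_X, V ∈ τ_Y (deduplicated):
  ∅ × ∅ = {} (∅)
  {g} × {x2} = {(g,x2)}
  {g} × {x3} = {(g,x3)}
  {h} × {x2} = {(h,x2)}
  {h} × {x3} = {(h,x3)}
  {g} × {x1, x3} = {(g,x1), (g,x3)}
  {g} × {x2, x3} = {(g,x2), (g,x3)}
  {g, h} × {x2} = {(g,x2), (h,x2)}
  {g, h} × {x3} = {(g,x3), (h,x3)}
  {h} × {x1, x3} = {(h,x1), (h,x3)}
  {h} × {x2, x3} = {(h,x2), (h,x3)}
  {g} × {x1, x2, x3} = {(g,x1), (g,x2), (g,x3)}
  {h} × {x1, x2, x3} = {(h,x1), (h,x2), (h,x3)}
  {g, h} × {x1, x3} = {(g,x1), (g,x3), (h,x1), (h,x3)}
  {g, h} × {x2, x3} = {(g,x2), (g,x3), (h,x2), (h,x3)}
  {g, h} × {x1, x2, x3} = {(g,x1), (g,x2), (g,x3), (h,x1), (h,x2), (h,x3)}
These 16 distinct sets form the basis B.
Close under arbitrary unions to get τ_{X×Y}; counting gives |τ_{X×Y}| = 36.


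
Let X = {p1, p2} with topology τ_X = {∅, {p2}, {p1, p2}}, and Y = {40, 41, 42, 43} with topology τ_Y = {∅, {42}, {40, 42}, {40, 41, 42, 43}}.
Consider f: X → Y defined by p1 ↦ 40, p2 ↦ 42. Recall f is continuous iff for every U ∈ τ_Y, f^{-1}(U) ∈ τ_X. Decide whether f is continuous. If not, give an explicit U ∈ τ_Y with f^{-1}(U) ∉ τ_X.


f IS continuous.

Compute f^{-1}(U) for each U ∈ τ_Y:
  U = ∅: f^{-1}(U) = ∅ ∈ τ_X ✓.
  U = {42}: f^{-1}(U) = {p2} ∈ τ_X ✓.
  U = {40, 42}: f^{-1}(U) = {p1, p2} ∈ τ_X ✓.
  U = {40, 41, 42, 43}: f^{-1}(U) = {p1, p2} ∈ τ_X ✓.
Every preimage lies in τ_X, so f IS continuous.


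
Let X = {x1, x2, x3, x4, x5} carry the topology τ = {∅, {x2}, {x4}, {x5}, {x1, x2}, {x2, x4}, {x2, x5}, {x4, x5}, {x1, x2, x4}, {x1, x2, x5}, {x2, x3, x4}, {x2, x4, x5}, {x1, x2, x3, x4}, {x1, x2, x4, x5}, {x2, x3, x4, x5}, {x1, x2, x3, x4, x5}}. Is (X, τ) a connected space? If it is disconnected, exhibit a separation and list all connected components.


(X, τ) is disconnected; components = [{x5}, {x1, x2, x3, x4}].

Find clopen sets (U ∈ τ with X ∖ U ∈ τ):
  U = ∅, X ∖ U = {x1, x2, x3, x4, x5} — both open, so U is clopen.
  U = {x5}, X ∖ U = {x1, x2, x3, x4} — both open, so U is clopen.
  U = {x1, x2, x3, x4}, X ∖ U = {x5} — both open, so U is clopen.
  U = {x1, x2, x3, x4, x5}, X ∖ U = ∅ — both open, so U is clopen.
Nontrivial clopen(s) exist: e.g. {x1, x2, x3, x4}. So (X, τ) is disconnected.
Compute connected components by grouping points that agree on all clopens:
  component: {x5}
  component: {x1, x2, x3, x4}


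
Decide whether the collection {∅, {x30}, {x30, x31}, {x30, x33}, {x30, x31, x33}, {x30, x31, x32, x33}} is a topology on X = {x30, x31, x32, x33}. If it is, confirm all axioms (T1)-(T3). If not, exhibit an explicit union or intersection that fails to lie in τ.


τ IS a topology on X.

Axiom (T1): ∅ ∈ τ? Yes; X ∈ τ? Yes.
Axiom (T2/T3): check pairwise unions and intersections of members of τ.
All pairwise intersections and unions checked — each lies in τ. Therefore τ satisfies (T1), (T2), (T3): it IS a topology on X.


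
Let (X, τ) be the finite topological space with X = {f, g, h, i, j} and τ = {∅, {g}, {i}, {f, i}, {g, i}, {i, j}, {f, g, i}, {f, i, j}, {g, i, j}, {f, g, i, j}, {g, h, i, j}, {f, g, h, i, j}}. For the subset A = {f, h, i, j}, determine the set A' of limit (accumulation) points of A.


A' = {f, h, j}

For each x ∈ X, list the open sets U ∈ τ with x ∈ U, then check whether U ∩ (A ∖ {x}) ≠ ∅ for every such U.
  x = f: opens ∋ x are {f, i}, {f, g, i}, {f, i, j}, {f, g, i, j}, {f, g, h, i, j}; each meets A ∖ {f}, so x IS a limit point.
  x = g: open {g} ∋ x has {g} ∩ (A ∖ {g}) = ∅, so x is NOT a limit point.
  x = h: opens ∋ x are {g, h, i, j}, {f, g, h, i, j}; each meets A ∖ {h}, so x IS a limit point.
  x = i: open {i} ∋ x has {i} ∩ (A ∖ {i}) = ∅, so x is NOT a limit point.
  x = j: opens ∋ x are {i, j}, {f, i, j}, {g, i, j}, {f, g, i, j}, {g, h, i, j}, {f, g, h, i, j}; each meets A ∖ {j}, so x IS a limit point.
Collecting: A' = {f, h, j}.


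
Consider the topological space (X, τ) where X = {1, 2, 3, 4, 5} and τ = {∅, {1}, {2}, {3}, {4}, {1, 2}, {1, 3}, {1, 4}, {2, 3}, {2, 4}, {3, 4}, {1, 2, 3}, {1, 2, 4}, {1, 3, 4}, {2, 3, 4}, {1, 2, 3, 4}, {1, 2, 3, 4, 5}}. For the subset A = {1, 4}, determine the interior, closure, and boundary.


int(A) = {1, 4}, cl(A) = {1, 4, 5}, ∂A = {5}.

Closed sets in (X, τ) are complements of opens:
  closed(X, τ) = {∅, {5}, {1, 5}, {2, 5}, {3, 5}, {4, 5}, {1, 2, 5}, {1, 3, 5}, {1, 4, 5}, {2, 3, 5}, {2, 4, 5}, {3, 4, 5}, {1, 2, 3, 5}, {1, 2, 4, 5}, {1, 3, 4, 5}, {2, 3, 4, 5}, {1, 2, 3, 4, 5}}.
int(A) = ⋃ {U ∈ τ : U ⊆ A}. Opens contained in A: ∅, {1}, {4}, {1, 4}.
Taking the union of these: int(A) = {1, 4}.
cl(A) = ⋂ {C closed : A ⊆ C}. Closed sets containing A: {1, 4, 5}, {1, 2, 4, 5}, {1, 3, 4, 5}, {1, 2, 3, 4, 5}.
Intersecting these: cl(A) = {1, 4, 5}.
∂A = cl(A) ∖ int(A) = {1, 4, 5} ∖ {1, 4} = {5}.


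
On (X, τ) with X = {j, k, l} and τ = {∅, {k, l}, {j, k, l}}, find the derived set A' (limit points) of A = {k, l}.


A' = {j, k, l}

For each x ∈ X, list the open sets U ∈ τ with x ∈ U, then check whether U ∩ (A ∖ {x}) ≠ ∅ for every such U.
  x = j: opens ∋ x are {j, k, l}; each meets A ∖ {j}, so x IS a limit point.
  x = k: opens ∋ x are {k, l}, {j, k, l}; each meets A ∖ {k}, so x IS a limit point.
  x = l: opens ∋ x are {k, l}, {j, k, l}; each meets A ∖ {l}, so x IS a limit point.
Collecting: A' = {j, k, l}.


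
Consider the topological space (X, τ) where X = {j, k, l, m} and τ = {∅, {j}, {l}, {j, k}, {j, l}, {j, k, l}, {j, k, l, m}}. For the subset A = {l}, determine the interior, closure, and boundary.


int(A) = {l}, cl(A) = {l, m}, ∂A = {m}.

Closed sets in (X, τ) are complements of opens:
  closed(X, τ) = {∅, {m}, {k, m}, {l, m}, {j, k, m}, {k, l, m}, {j, k, l, m}}.
int(A) = ⋃ {U ∈ τ : U ⊆ A}. Opens contained in A: ∅, {l}.
Taking the union of these: int(A) = {l}.
cl(A) = ⋂ {C closed : A ⊆ C}. Closed sets containing A: {l, m}, {k, l, m}, {j, k, l, m}.
Intersecting these: cl(A) = {l, m}.
∂A = cl(A) ∖ int(A) = {l, m} ∖ {l} = {m}.
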